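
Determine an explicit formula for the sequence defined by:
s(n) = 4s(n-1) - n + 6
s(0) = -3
First-order linear with linear forcing.
Homogeneous solution: s_h(n) = A·(4)^n.
Try particular s_p(n) = pn + q. Substituting:
  pn + q = 4(p(n-1) + q) - n + 6.
Matching the n-coefficient: p = 4p - 1 ⇒ p = \frac{1}{3}.
Matching constants: q = -4p + 4q + 6 ⇒ q = - \frac{14}{9}.
General: s(n) = A·(4)^n + \frac{n}{3} - \frac{14}{9}.
Apply s(0) = -3: A - \frac{14}{9} = -3 ⇒ A = - \frac{13}{9}.
So s(n) = - \frac{13 \cdot 4^{n}}{9} + \frac{n}{3} - \frac{14}{9}.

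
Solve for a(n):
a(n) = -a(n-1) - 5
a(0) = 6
First-order linear non-homogeneous.
Homogeneous solution: a_h(n) = A·(-1)^n.
Try constant particular solution a_p = K: K = -K - 5 ⇒ K = - \frac{5}{2}.
General: a(n) = A·(-1)^n - \frac{5}{2}.
Apply a(0) = 6: A - \frac{5}{2} = 6 ⇒ A = \frac{17}{2}.
So a(n) = \frac{17 \left(-1\right)^{n}}{2} - \frac{5}{2}.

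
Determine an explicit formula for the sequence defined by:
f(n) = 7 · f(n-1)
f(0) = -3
Pure geometric recurrence with ratio 7.
By induction f(n) = f(0) · (7)^n = - 3 \cdot 7^{n}.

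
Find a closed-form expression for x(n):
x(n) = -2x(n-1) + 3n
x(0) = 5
First-order linear with linear forcing.
Homogeneous solution: x_h(n) = A·(-2)^n.
Try particular x_p(n) = pn + q. Substituting:
  pn + q = -2(p(n-1) + q) + 3n.
Matching the n-coefficient: p = -2p + 3 ⇒ p = 1.
Matching constants: q = 2p - 2q ⇒ q = \frac{2}{3}.
General: x(n) = A·(-2)^n + n + \frac{2}{3}.
Apply x(0) = 5: A + \frac{2}{3} = 5 ⇒ A = \frac{13}{3}.
So x(n) = \frac{13 \left(-2\right)^{n}}{3} + n + \frac{2}{3}.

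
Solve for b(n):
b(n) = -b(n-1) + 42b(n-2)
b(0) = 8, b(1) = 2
Characteristic equation: x² + x - 42 = 0, which factors as (x - (6))(x - (-7)) = 0.
Roots r₁ = 6, r₂ = -7 (distinct).
General solution: b(n) = A·(6)^n + B·(-7)^n.
From b(0) = 8: A + B = 8.
From b(1) = 2: 6A - 7B = 2.
Solving: A = \frac{58}{13}, B = \frac{46}{13}.
So b(n) = \frac{46 \left(-7\right)^{n}}{13} + \frac{58 \cdot 6^{n}}{13}.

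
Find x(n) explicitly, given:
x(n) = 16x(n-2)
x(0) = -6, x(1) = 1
Characteristic equation: x² - 16 = 0, which factors as (x - (4))(x - (-4)) = 0.
Roots r₁ = 4, r₂ = -4 (distinct).
General solution: x(n) = A·(4)^n + B·(-4)^n.
From x(0) = -6: A + B = -6.
From x(1) = 1: 4A - 4B = 1.
Solving: A = - \frac{23}{8}, B = - \frac{25}{8}.
So x(n) = - \frac{25 \left(-4\right)^{n}}{8} - \frac{23 \cdot 4^{n}}{8}.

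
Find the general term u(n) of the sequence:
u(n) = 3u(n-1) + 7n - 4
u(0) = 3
First-order linear with linear forcing.
Homogeneous solution: u_h(n) = A·(3)^n.
Try particular u_p(n) = pn + q. Substituting:
  pn + q = 3(p(n-1) + q) + 7n - 4.
Matching the n-coefficient: p = 3p + 7 ⇒ p = - \frac{7}{2}.
Matching constants: q = -3p + 3q - 4 ⇒ q = - \frac{13}{4}.
General: u(n) = A·(3)^n - \frac{7 n}{2} - \frac{13}{4}.
Apply u(0) = 3: A - \frac{13}{4} = 3 ⇒ A = \frac{25}{4}.
So u(n) = \frac{25 \cdot 3^{n}}{4} - \frac{7 n}{2} - \frac{13}{4}.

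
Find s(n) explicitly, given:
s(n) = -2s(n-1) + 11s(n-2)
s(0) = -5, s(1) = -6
Characteristic equation: x² + 2x - 11 = 0.
Discriminant Δ = (-2)² + 4·(11) = 48.
Roots r₁,₂ = (-2 ± √48)/2, so r₁ = -1 + 2 \sqrt{3}, r₂ = - 2 \sqrt{3} - 1.
General solution: s(n) = A·r₁^n + B·r₂^n.
From the initial conditions, A + B = -5 and r₁A + r₂B = -6.
Since r₁ - r₂ = √48: A = (-6 - (-5)r₂)/√48 = - \frac{5}{2} - \frac{11 \sqrt{3}}{12}, and B = -5 - A = - \frac{5}{2} + \frac{11 \sqrt{3}}{12}.
So s(n) = \left(- \frac{5}{2} - \frac{11 \sqrt{3}}{12}\right)\left(-1 + 2 \sqrt{3}\right)^n + \left(- \frac{5}{2} + \frac{11 \sqrt{3}}{12}\right)\left(- 2 \sqrt{3} - 1\right)^n.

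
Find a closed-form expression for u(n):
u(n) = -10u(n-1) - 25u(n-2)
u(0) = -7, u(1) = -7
Characteristic equation: x² + 10x + 25 = 0, which is (x - (-5))².
Repeated root r = -5.
General solution: u(n) = (A + Bn)·(-5)^n.
From u(0) = -7: A = -7.
From u(1) = -7: (A + B)·(-5) = -7 ⇒ B = \frac{42}{5}.
So u(n) = \left(\frac{42 n}{5} - 7\right) \cdot (-5)^n.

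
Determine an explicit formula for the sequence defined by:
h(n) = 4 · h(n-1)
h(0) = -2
Pure geometric recurrence with ratio 4.
By induction h(n) = h(0) · (4)^n = - 2 \cdot 4^{n}.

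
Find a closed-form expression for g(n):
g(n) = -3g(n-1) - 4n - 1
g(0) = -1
First-order linear with linear forcing.
Homogeneous solution: g_h(n) = A·(-3)^n.
Try particular g_p(n) = pn + q. Substituting:
  pn + q = -3(p(n-1) + q) - 4n - 1.
Matching the n-coefficient: p = -3p - 4 ⇒ p = -1.
Matching constants: q = 3p - 3q - 1 ⇒ q = -1.
General: g(n) = A·(-3)^n - n - 1.
Apply g(0) = -1: A - 1 = -1 ⇒ A = 0.
So g(n) = - n - 1.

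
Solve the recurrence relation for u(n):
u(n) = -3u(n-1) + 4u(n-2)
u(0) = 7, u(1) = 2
Characteristic equation: x² + 3x - 4 = 0, which factors as (x - (1))(x - (-4)) = 0.
Roots r₁ = 1, r₂ = -4 (distinct).
General solution: u(n) = A·(1)^n + B·(-4)^n.
From u(0) = 7: A + B = 7.
From u(1) = 2: A - 4B = 2.
Solving: A = 6, B = 1.
So u(n) = \left(-4\right)^{n} + 6.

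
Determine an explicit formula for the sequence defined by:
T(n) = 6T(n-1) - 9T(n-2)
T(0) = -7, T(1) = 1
Characteristic equation: x² - 6x + 9 = 0, which is (x - (3))².
Repeated root r = 3.
General solution: T(n) = (A + Bn)·(3)^n.
From T(0) = -7: A = -7.
From T(1) = 1: (A + B)·(3) = 1 ⇒ B = \frac{22}{3}.
So T(n) = \left(\frac{22 n}{3} - 7\right) \cdot (3)^n.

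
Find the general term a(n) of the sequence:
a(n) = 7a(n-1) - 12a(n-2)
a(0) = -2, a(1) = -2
Characteristic equation: x² - 7x + 12 = 0, which factors as (x - (4))(x - (3)) = 0.
Roots r₁ = 4, r₂ = 3 (distinct).
General solution: a(n) = A·(4)^n + B·(3)^n.
From a(0) = -2: A + B = -2.
From a(1) = -2: 4A + 3B = -2.
Solving: A = 4, B = -6.
So a(n) = - 6 \cdot 3^{n} + 4 \cdot 4^{n}.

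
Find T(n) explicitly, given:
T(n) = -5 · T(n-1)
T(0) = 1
Pure geometric recurrence with ratio -5.
By induction T(n) = T(0) · (-5)^n = \left(-5\right)^{n}.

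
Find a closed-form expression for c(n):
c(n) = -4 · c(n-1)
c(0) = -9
Pure geometric recurrence with ratio -4.
By induction c(n) = c(0) · (-4)^n = - 9 \left(-4\right)^{n}.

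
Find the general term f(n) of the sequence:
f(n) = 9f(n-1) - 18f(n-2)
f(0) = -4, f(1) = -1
Characteristic equation: x² - 9x + 18 = 0, which factors as (x - (3))(x - (6)) = 0.
Roots r₁ = 3, r₂ = 6 (distinct).
General solution: f(n) = A·(3)^n + B·(6)^n.
From f(0) = -4: A + B = -4.
From f(1) = -1: 3A + 6B = -1.
Solving: A = - \frac{23}{3}, B = \frac{11}{3}.
So f(n) = - \frac{23 \cdot 3^{n}}{3} + \frac{11 \cdot 6^{n}}{3}.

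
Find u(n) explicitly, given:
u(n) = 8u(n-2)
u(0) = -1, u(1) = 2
Characteristic equation: x² - 8 = 0.
Discriminant Δ = (0)² + 4·(8) = 32.
Roots r₁,₂ = (0 ± √32)/2, so r₁ = 2 \sqrt{2}, r₂ = - 2 \sqrt{2}.
General solution: u(n) = A·r₁^n + B·r₂^n.
From the initial conditions, A + B = -1 and r₁A + r₂B = 2.
Since r₁ - r₂ = √32: A = (2 - (-1)r₂)/√32 = - \frac{1}{2} + \frac{\sqrt{2}}{4}, and B = -1 - A = - \frac{1}{2} - \frac{\sqrt{2}}{4}.
So u(n) = \left(- \frac{1}{2} + \frac{\sqrt{2}}{4}\right)\left(2 \sqrt{2}\right)^n + \left(- \frac{1}{2} - \frac{\sqrt{2}}{4}\right)\left(- 2 \sqrt{2}\right)^n.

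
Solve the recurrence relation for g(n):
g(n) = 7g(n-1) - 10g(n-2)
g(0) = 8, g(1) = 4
Characteristic equation: x² - 7x + 10 = 0, which factors as (x - (2))(x - (5)) = 0.
Roots r₁ = 2, r₂ = 5 (distinct).
General solution: g(n) = A·(2)^n + B·(5)^n.
From g(0) = 8: A + B = 8.
From g(1) = 4: 2A + 5B = 4.
Solving: A = 12, B = -4.
So g(n) = 12 \cdot 2^{n} - 4 \cdot 5^{n}.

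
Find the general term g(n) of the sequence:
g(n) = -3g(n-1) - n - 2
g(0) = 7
First-order linear with linear forcing.
Homogeneous solution: g_h(n) = A·(-3)^n.
Try particular g_p(n) = pn + q. Substituting:
  pn + q = -3(p(n-1) + q) - n - 2.
Matching the n-coefficient: p = -3p - 1 ⇒ p = - \frac{1}{4}.
Matching constants: q = 3p - 3q - 2 ⇒ q = - \frac{11}{16}.
General: g(n) = A·(-3)^n - \frac{n}{4} - \frac{11}{16}.
Apply g(0) = 7: A - \frac{11}{16} = 7 ⇒ A = \frac{123}{16}.
So g(n) = \frac{123 \left(-3\right)^{n}}{16} - \frac{n}{4} - \frac{11}{16}.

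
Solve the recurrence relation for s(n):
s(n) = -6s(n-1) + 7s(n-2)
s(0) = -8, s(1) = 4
Characteristic equation: x² + 6x - 7 = 0, which factors as (x - (-7))(x - (1)) = 0.
Roots r₁ = -7, r₂ = 1 (distinct).
General solution: s(n) = A·(-7)^n + B·(1)^n.
From s(0) = -8: A + B = -8.
From s(1) = 4: -7A + B = 4.
Solving: A = - \frac{3}{2}, B = - \frac{13}{2}.
So s(n) = - \frac{3 \left(-7\right)^{n}}{2} - \frac{13}{2}.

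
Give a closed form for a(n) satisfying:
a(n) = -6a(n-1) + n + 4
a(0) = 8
First-order linear with linear forcing.
Homogeneous solution: a_h(n) = A·(-6)^n.
Try particular a_p(n) = pn + q. Substituting:
  pn + q = -6(p(n-1) + q) + n + 4.
Matching the n-coefficient: p = -6p + 1 ⇒ p = \frac{1}{7}.
Matching constants: q = 6p - 6q + 4 ⇒ q = \frac{34}{49}.
General: a(n) = A·(-6)^n + \frac{n}{7} + \frac{34}{49}.
Apply a(0) = 8: A + \frac{34}{49} = 8 ⇒ A = \frac{358}{49}.
So a(n) = \frac{358 \left(-6\right)^{n}}{49} + \frac{n}{7} + \frac{34}{49}.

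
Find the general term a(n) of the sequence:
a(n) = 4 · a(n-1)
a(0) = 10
Pure geometric recurrence with ratio 4.
By induction a(n) = a(0) · (4)^n = 10 \cdot 4^{n}.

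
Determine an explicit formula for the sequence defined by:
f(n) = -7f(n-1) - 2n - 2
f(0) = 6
First-order linear with linear forcing.
Homogeneous solution: f_h(n) = A·(-7)^n.
Try particular f_p(n) = pn + q. Substituting:
  pn + q = -7(p(n-1) + q) - 2n - 2.
Matching the n-coefficient: p = -7p - 2 ⇒ p = - \frac{1}{4}.
Matching constants: q = 7p - 7q - 2 ⇒ q = - \frac{15}{32}.
General: f(n) = A·(-7)^n - \frac{n}{4} - \frac{15}{32}.
Apply f(0) = 6: A - \frac{15}{32} = 6 ⇒ A = \frac{207}{32}.
So f(n) = \frac{207 \left(-7\right)^{n}}{32} - \frac{n}{4} - \frac{15}{32}.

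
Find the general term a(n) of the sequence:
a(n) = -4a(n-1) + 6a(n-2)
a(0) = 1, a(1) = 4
Characteristic equation: x² + 4x - 6 = 0.
Discriminant Δ = (-4)² + 4·(6) = 40.
Roots r₁,₂ = (-4 ± √40)/2, so r₁ = -2 + \sqrt{10}, r₂ = - \sqrt{10} - 2.
General solution: a(n) = A·r₁^n + B·r₂^n.
From the initial conditions, A + B = 1 and r₁A + r₂B = 4.
Since r₁ - r₂ = √40: A = (4 - (1)r₂)/√40 = \frac{1}{2} + \frac{3 \sqrt{10}}{10}, and B = 1 - A = \frac{1}{2} - \frac{3 \sqrt{10}}{10}.
So a(n) = \left(\frac{1}{2} + \frac{3 \sqrt{10}}{10}\right)\left(-2 + \sqrt{10}\right)^n + \left(\frac{1}{2} - \frac{3 \sqrt{10}}{10}\right)\left(- \sqrt{10} - 2\right)^n.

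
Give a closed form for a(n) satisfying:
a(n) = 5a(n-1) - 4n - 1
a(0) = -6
First-order linear with linear forcing.
Homogeneous solution: a_h(n) = A·(5)^n.
Try particular a_p(n) = pn + q. Substituting:
  pn + q = 5(p(n-1) + q) - 4n - 1.
Matching the n-coefficient: p = 5p - 4 ⇒ p = 1.
Matching constants: q = -5p + 5q - 1 ⇒ q = \frac{3}{2}.
General: a(n) = A·(5)^n + n + \frac{3}{2}.
Apply a(0) = -6: A + \frac{3}{2} = -6 ⇒ A = - \frac{15}{2}.
So a(n) = - \frac{15 \cdot 5^{n}}{2} + n + \frac{3}{2}.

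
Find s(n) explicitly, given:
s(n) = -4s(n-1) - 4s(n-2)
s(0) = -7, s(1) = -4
Characteristic equation: x² + 4x + 4 = 0, which is (x - (-2))².
Repeated root r = -2.
General solution: s(n) = (A + Bn)·(-2)^n.
From s(0) = -7: A = -7.
From s(1) = -4: (A + B)·(-2) = -4 ⇒ B = 9.
So s(n) = \left(9 n - 7\right) \cdot (-2)^n.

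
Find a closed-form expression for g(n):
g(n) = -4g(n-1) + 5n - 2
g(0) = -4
First-order linear with linear forcing.
Homogeneous solution: g_h(n) = A·(-4)^n.
Try particular g_p(n) = pn + q. Substituting:
  pn + q = -4(p(n-1) + q) + 5n - 2.
Matching the n-coefficient: p = -4p + 5 ⇒ p = 1.
Matching constants: q = 4p - 4q - 2 ⇒ q = \frac{2}{5}.
General: g(n) = A·(-4)^n + n + \frac{2}{5}.
Apply g(0) = -4: A + \frac{2}{5} = -4 ⇒ A = - \frac{22}{5}.
So g(n) = - \frac{22 \left(-4\right)^{n}}{5} + n + \frac{2}{5}.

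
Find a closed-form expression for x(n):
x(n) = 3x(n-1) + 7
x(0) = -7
First-order linear non-homogeneous.
Homogeneous solution: x_h(n) = A·(3)^n.
Try constant particular solution x_p = K: K = 3K + 7 ⇒ K = - \frac{7}{2}.
General: x(n) = A·(3)^n - \frac{7}{2}.
Apply x(0) = -7: A - \frac{7}{2} = -7 ⇒ A = - \frac{7}{2}.
So x(n) = - \frac{7 \cdot 3^{n}}{2} - \frac{7}{2}.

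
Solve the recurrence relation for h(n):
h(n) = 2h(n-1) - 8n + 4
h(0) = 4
First-order linear with linear forcing.
Homogeneous solution: h_h(n) = A·(2)^n.
Try particular h_p(n) = pn + q. Substituting:
  pn + q = 2(p(n-1) + q) - 8n + 4.
Matching the n-coefficient: p = 2p - 8 ⇒ p = 8.
Matching constants: q = -2p + 2q + 4 ⇒ q = 12.
General: h(n) = A·(2)^n + 8 n + 12.
Apply h(0) = 4: A + 12 = 4 ⇒ A = -8.
So h(n) = - 8 \cdot 2^{n} + 8 n + 12.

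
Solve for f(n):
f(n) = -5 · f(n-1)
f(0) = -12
Pure geometric recurrence with ratio -5.
By induction f(n) = f(0) · (-5)^n = - 12 \left(-5\right)^{n}.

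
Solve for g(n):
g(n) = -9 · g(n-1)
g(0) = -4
Pure geometric recurrence with ratio -9.
By induction g(n) = g(0) · (-9)^n = - 4 \left(-9\right)^{n}.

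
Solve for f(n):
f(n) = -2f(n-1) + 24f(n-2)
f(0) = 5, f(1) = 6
Characteristic equation: x² + 2x - 24 = 0, which factors as (x - (4))(x - (-6)) = 0.
Roots r₁ = 4, r₂ = -6 (distinct).
General solution: f(n) = A·(4)^n + B·(-6)^n.
From f(0) = 5: A + B = 5.
From f(1) = 6: 4A - 6B = 6.
Solving: A = \frac{18}{5}, B = \frac{7}{5}.
So f(n) = \frac{7 \left(-6\right)^{n}}{5} + \frac{18 \cdot 4^{n}}{5}.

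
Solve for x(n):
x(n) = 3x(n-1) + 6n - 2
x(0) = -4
First-order linear with linear forcing.
Homogeneous solution: x_h(n) = A·(3)^n.
Try particular x_p(n) = pn + q. Substituting:
  pn + q = 3(p(n-1) + q) + 6n - 2.
Matching the n-coefficient: p = 3p + 6 ⇒ p = -3.
Matching constants: q = -3p + 3q - 2 ⇒ q = - \frac{7}{2}.
General: x(n) = A·(3)^n - 3 n - \frac{7}{2}.
Apply x(0) = -4: A - \frac{7}{2} = -4 ⇒ A = - \frac{1}{2}.
So x(n) = - \frac{3^{n}}{2} - 3 n - \frac{7}{2}.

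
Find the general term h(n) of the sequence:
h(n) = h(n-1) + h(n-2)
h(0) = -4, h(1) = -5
Characteristic equation: x² - x - 1 = 0.
Discriminant Δ = (1)² + 4·(1) = 5.
Roots r₁,₂ = (1 ± √5)/2, so r₁ = \frac{1}{2} + \frac{\sqrt{5}}{2}, r₂ = \frac{1}{2} - \frac{\sqrt{5}}{2}.
General solution: h(n) = A·r₁^n + B·r₂^n.
From the initial conditions, A + B = -4 and r₁A + r₂B = -5.
Since r₁ - r₂ = √5: A = (-5 - (-4)r₂)/√5 = -2 - \frac{3 \sqrt{5}}{5}, and B = -4 - A = -2 + \frac{3 \sqrt{5}}{5}.
So h(n) = \left(-2 - \frac{3 \sqrt{5}}{5}\right)\left(\frac{1}{2} + \frac{\sqrt{5}}{2}\right)^n + \left(-2 + \frac{3 \sqrt{5}}{5}\right)\left(\frac{1}{2} - \frac{\sqrt{5}}{2}\right)^n.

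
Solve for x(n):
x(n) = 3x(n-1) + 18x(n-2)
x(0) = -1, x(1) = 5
Characteristic equation: x² - 3x - 18 = 0, which factors as (x - (-3))(x - (6)) = 0.
Roots r₁ = -3, r₂ = 6 (distinct).
General solution: x(n) = A·(-3)^n + B·(6)^n.
From x(0) = -1: A + B = -1.
From x(1) = 5: -3A + 6B = 5.
Solving: A = - \frac{11}{9}, B = \frac{2}{9}.
So x(n) = - \frac{11 \left(-3\right)^{n}}{9} + \frac{2 \cdot 6^{n}}{9}.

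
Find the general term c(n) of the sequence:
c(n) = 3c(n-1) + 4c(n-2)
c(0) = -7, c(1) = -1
Characteristic equation: x² - 3x - 4 = 0, which factors as (x - (-1))(x - (4)) = 0.
Roots r₁ = -1, r₂ = 4 (distinct).
General solution: c(n) = A·(-1)^n + B·(4)^n.
From c(0) = -7: A + B = -7.
From c(1) = -1: -A + 4B = -1.
Solving: A = - \frac{27}{5}, B = - \frac{8}{5}.
So c(n) = - \frac{27 \left(-1\right)^{n}}{5} - \frac{8 \cdot 4^{n}}{5}.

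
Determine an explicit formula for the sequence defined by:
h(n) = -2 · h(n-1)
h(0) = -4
Pure geometric recurrence with ratio -2.
By induction h(n) = h(0) · (-2)^n = - 4 \left(-2\right)^{n}.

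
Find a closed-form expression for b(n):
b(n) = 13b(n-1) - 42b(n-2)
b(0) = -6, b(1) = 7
Characteristic equation: x² - 13x + 42 = 0, which factors as (x - (6))(x - (7)) = 0.
Roots r₁ = 6, r₂ = 7 (distinct).
General solution: b(n) = A·(6)^n + B·(7)^n.
From b(0) = -6: A + B = -6.
From b(1) = 7: 6A + 7B = 7.
Solving: A = -49, B = 43.
So b(n) = - 49 \cdot 6^{n} + 43 \cdot 7^{n}.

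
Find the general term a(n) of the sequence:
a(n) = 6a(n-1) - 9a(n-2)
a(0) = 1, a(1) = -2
Characteristic equation: x² - 6x + 9 = 0, which is (x - (3))².
Repeated root r = 3.
General solution: a(n) = (A + Bn)·(3)^n.
From a(0) = 1: A = 1.
From a(1) = -2: (A + B)·(3) = -2 ⇒ B = - \frac{5}{3}.
So a(n) = \left(1 - \frac{5 n}{3}\right) \cdot (3)^n.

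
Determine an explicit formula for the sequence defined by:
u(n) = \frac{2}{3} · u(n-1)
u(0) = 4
Pure geometric recurrence with ratio \frac{2}{3}.
By induction u(n) = u(0) · (\frac{2}{3})^n = 4 \left(\frac{2}{3}\right)^{n}.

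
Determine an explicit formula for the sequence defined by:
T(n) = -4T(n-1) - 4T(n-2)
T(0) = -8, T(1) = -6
Characteristic equation: x² + 4x + 4 = 0, which is (x - (-2))².
Repeated root r = -2.
General solution: T(n) = (A + Bn)·(-2)^n.
From T(0) = -8: A = -8.
From T(1) = -6: (A + B)·(-2) = -6 ⇒ B = 11.
So T(n) = \left(11 n - 8\right) \cdot (-2)^n.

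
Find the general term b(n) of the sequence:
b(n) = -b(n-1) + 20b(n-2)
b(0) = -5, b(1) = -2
Characteristic equation: x² + x - 20 = 0, which factors as (x - (4))(x - (-5)) = 0.
Roots r₁ = 4, r₂ = -5 (distinct).
General solution: b(n) = A·(4)^n + B·(-5)^n.
From b(0) = -5: A + B = -5.
From b(1) = -2: 4A - 5B = -2.
Solving: A = -3, B = -2.
So b(n) = - 2 \left(-5\right)^{n} - 3 \cdot 4^{n}.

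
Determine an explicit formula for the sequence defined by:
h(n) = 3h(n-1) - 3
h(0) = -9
First-order linear non-homogeneous.
Homogeneous solution: h_h(n) = A·(3)^n.
Try constant particular solution h_p = K: K = 3K - 3 ⇒ K = \frac{3}{2}.
General: h(n) = A·(3)^n + \frac{3}{2}.
Apply h(0) = -9: A + \frac{3}{2} = -9 ⇒ A = - \frac{21}{2}.
So h(n) = \frac{3}{2} - \frac{21 \cdot 3^{n}}{2}.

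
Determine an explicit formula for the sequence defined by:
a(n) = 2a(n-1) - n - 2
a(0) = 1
First-order linear with linear forcing.
Homogeneous solution: a_h(n) = A·(2)^n.
Try particular a_p(n) = pn + q. Substituting:
  pn + q = 2(p(n-1) + q) - n - 2.
Matching the n-coefficient: p = 2p - 1 ⇒ p = 1.
Matching constants: q = -2p + 2q - 2 ⇒ q = 4.
General: a(n) = A·(2)^n + n + 4.
Apply a(0) = 1: A + 4 = 1 ⇒ A = -3.
So a(n) = - 3 \cdot 2^{n} + n + 4.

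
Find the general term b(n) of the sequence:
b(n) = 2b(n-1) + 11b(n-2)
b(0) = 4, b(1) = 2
Characteristic equation: x² - 2x - 11 = 0.
Discriminant Δ = (2)² + 4·(11) = 48.
Roots r₁,₂ = (2 ± √48)/2, so r₁ = 1 + 2 \sqrt{3}, r₂ = 1 - 2 \sqrt{3}.
General solution: b(n) = A·r₁^n + B·r₂^n.
From the initial conditions, A + B = 4 and r₁A + r₂B = 2.
Since r₁ - r₂ = √48: A = (2 - (4)r₂)/√48 = 2 - \frac{\sqrt{3}}{6}, and B = 4 - A = \frac{\sqrt{3}}{6} + 2.
So b(n) = \left(2 - \frac{\sqrt{3}}{6}\right)\left(1 + 2 \sqrt{3}\right)^n + \left(\frac{\sqrt{3}}{6} + 2\right)\left(1 - 2 \sqrt{3}\right)^n.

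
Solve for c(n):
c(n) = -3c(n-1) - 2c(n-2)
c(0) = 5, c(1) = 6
Characteristic equation: x² + 3x + 2 = 0, which factors as (x - (-2))(x - (-1)) = 0.
Roots r₁ = -2, r₂ = -1 (distinct).
General solution: c(n) = A·(-2)^n + B·(-1)^n.
From c(0) = 5: A + B = 5.
From c(1) = 6: -2A - B = 6.
Solving: A = -11, B = 16.
So c(n) = 16 \left(-1\right)^{n} - 11 \left(-2\right)^{n}.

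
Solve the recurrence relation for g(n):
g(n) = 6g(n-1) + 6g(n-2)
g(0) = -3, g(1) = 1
Characteristic equation: x² - 6x - 6 = 0.
Discriminant Δ = (6)² + 4·(6) = 60.
Roots r₁,₂ = (6 ± √60)/2, so r₁ = 3 + \sqrt{15}, r₂ = 3 - \sqrt{15}.
General solution: g(n) = A·r₁^n + B·r₂^n.
From the initial conditions, A + B = -3 and r₁A + r₂B = 1.
Since r₁ - r₂ = √60: A = (1 - (-3)r₂)/√60 = - \frac{3}{2} + \frac{\sqrt{15}}{3}, and B = -3 - A = - \frac{3}{2} - \frac{\sqrt{15}}{3}.
So g(n) = \left(- \frac{3}{2} + \frac{\sqrt{15}}{3}\right)\left(3 + \sqrt{15}\right)^n + \left(- \frac{3}{2} - \frac{\sqrt{15}}{3}\right)\left(3 - \sqrt{15}\right)^n.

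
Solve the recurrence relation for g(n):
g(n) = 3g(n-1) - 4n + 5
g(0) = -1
First-order linear with linear forcing.
Homogeneous solution: g_h(n) = A·(3)^n.
Try particular g_p(n) = pn + q. Substituting:
  pn + q = 3(p(n-1) + q) - 4n + 5.
Matching the n-coefficient: p = 3p - 4 ⇒ p = 2.
Matching constants: q = -3p + 3q + 5 ⇒ q = \frac{1}{2}.
General: g(n) = A·(3)^n + 2 n + \frac{1}{2}.
Apply g(0) = -1: A + \frac{1}{2} = -1 ⇒ A = - \frac{3}{2}.
So g(n) = - \frac{3 \cdot 3^{n}}{2} + 2 n + \frac{1}{2}.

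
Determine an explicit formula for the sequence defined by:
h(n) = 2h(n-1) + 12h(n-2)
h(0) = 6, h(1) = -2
Characteristic equation: x² - 2x - 12 = 0.
Discriminant Δ = (2)² + 4·(12) = 52.
Roots r₁,₂ = (2 ± √52)/2, so r₁ = 1 + \sqrt{13}, r₂ = 1 - \sqrt{13}.
General solution: h(n) = A·r₁^n + B·r₂^n.
From the initial conditions, A + B = 6 and r₁A + r₂B = -2.
Since r₁ - r₂ = √52: A = (-2 - (6)r₂)/√52 = 3 - \frac{4 \sqrt{13}}{13}, and B = 6 - A = \frac{4 \sqrt{13}}{13} + 3.
So h(n) = \left(3 - \frac{4 \sqrt{13}}{13}\right)\left(1 + \sqrt{13}\right)^n + \left(\frac{4 \sqrt{13}}{13} + 3\right)\left(1 - \sqrt{13}\right)^n.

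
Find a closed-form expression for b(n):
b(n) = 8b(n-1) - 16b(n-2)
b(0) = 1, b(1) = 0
Characteristic equation: x² - 8x + 16 = 0, which is (x - (4))².
Repeated root r = 4.
General solution: b(n) = (A + Bn)·(4)^n.
From b(0) = 1: A = 1.
From b(1) = 0: (A + B)·(4) = 0 ⇒ B = -1.
So b(n) = \left(1 - n\right) \cdot (4)^n.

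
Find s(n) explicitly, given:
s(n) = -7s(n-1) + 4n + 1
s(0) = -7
First-order linear with linear forcing.
Homogeneous solution: s_h(n) = A·(-7)^n.
Try particular s_p(n) = pn + q. Substituting:
  pn + q = -7(p(n-1) + q) + 4n + 1.
Matching the n-coefficient: p = -7p + 4 ⇒ p = \frac{1}{2}.
Matching constants: q = 7p - 7q + 1 ⇒ q = \frac{9}{16}.
General: s(n) = A·(-7)^n + \frac{n}{2} + \frac{9}{16}.
Apply s(0) = -7: A + \frac{9}{16} = -7 ⇒ A = - \frac{121}{16}.
So s(n) = - \frac{121 \left(-7\right)^{n}}{16} + \frac{n}{2} + \frac{9}{16}.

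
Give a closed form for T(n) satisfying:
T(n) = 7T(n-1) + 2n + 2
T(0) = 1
First-order linear with linear forcing.
Homogeneous solution: T_h(n) = A·(7)^n.
Try particular T_p(n) = pn + q. Substituting:
  pn + q = 7(p(n-1) + q) + 2n + 2.
Matching the n-coefficient: p = 7p + 2 ⇒ p = - \frac{1}{3}.
Matching constants: q = -7p + 7q + 2 ⇒ q = - \frac{13}{18}.
General: T(n) = A·(7)^n - \frac{n}{3} - \frac{13}{18}.
Apply T(0) = 1: A - \frac{13}{18} = 1 ⇒ A = \frac{31}{18}.
So T(n) = \frac{31 \cdot 7^{n}}{18} - \frac{n}{3} - \frac{13}{18}.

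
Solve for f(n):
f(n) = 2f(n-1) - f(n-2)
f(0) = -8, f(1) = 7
Characteristic equation: x² - 2x + 1 = 0, which is (x - (1))².
Repeated root r = 1.
General solution: f(n) = (A + Bn)·(1)^n.
From f(0) = -8: A = -8.
From f(1) = 7: (A + B)·(1) = 7 ⇒ B = 15.
So f(n) = \left(15 n - 8\right) \cdot (1)^n.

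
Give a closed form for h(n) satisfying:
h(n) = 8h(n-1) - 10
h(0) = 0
First-order linear non-homogeneous.
Homogeneous solution: h_h(n) = A·(8)^n.
Try constant particular solution h_p = K: K = 8K - 10 ⇒ K = \frac{10}{7}.
General: h(n) = A·(8)^n + \frac{10}{7}.
Apply h(0) = 0: A + \frac{10}{7} = 0 ⇒ A = - \frac{10}{7}.
So h(n) = \frac{10}{7} - \frac{10 \cdot 8^{n}}{7}.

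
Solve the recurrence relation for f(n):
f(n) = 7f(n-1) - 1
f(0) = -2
First-order linear non-homogeneous.
Homogeneous solution: f_h(n) = A·(7)^n.
Try constant particular solution f_p = K: K = 7K - 1 ⇒ K = \frac{1}{6}.
General: f(n) = A·(7)^n + \frac{1}{6}.
Apply f(0) = -2: A + \frac{1}{6} = -2 ⇒ A = - \frac{13}{6}.
So f(n) = \frac{1}{6} - \frac{13 \cdot 7^{n}}{6}.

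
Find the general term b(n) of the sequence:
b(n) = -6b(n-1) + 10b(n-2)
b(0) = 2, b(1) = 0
Characteristic equation: x² + 6x - 10 = 0.
Discriminant Δ = (-6)² + 4·(10) = 76.
Roots r₁,₂ = (-6 ± √76)/2, so r₁ = -3 + \sqrt{19}, r₂ = - \sqrt{19} - 3.
General solution: b(n) = A·r₁^n + B·r₂^n.
From the initial conditions, A + B = 2 and r₁A + r₂B = 0.
Since r₁ - r₂ = √76: A = (0 - (2)r₂)/√76 = \frac{3 \sqrt{19}}{19} + 1, and B = 2 - A = 1 - \frac{3 \sqrt{19}}{19}.
So b(n) = \left(\frac{3 \sqrt{19}}{19} + 1\right)\left(-3 + \sqrt{19}\right)^n + \left(1 - \frac{3 \sqrt{19}}{19}\right)\left(- \sqrt{19} - 3\right)^n.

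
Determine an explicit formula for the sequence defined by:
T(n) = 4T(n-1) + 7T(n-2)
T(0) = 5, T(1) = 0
Characteristic equation: x² - 4x - 7 = 0.
Discriminant Δ = (4)² + 4·(7) = 44.
Roots r₁,₂ = (4 ± √44)/2, so r₁ = 2 + \sqrt{11}, r₂ = 2 - \sqrt{11}.
General solution: T(n) = A·r₁^n + B·r₂^n.
From the initial conditions, A + B = 5 and r₁A + r₂B = 0.
Since r₁ - r₂ = √44: A = (0 - (5)r₂)/√44 = \frac{5}{2} - \frac{5 \sqrt{11}}{11}, and B = 5 - A = \frac{5 \sqrt{11}}{11} + \frac{5}{2}.
So T(n) = \left(\frac{5}{2} - \frac{5 \sqrt{11}}{11}\right)\left(2 + \sqrt{11}\right)^n + \left(\frac{5 \sqrt{11}}{11} + \frac{5}{2}\right)\left(2 - \sqrt{11}\right)^n.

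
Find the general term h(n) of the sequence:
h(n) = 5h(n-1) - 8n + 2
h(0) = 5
First-order linear with linear forcing.
Homogeneous solution: h_h(n) = A·(5)^n.
Try particular h_p(n) = pn + q. Substituting:
  pn + q = 5(p(n-1) + q) - 8n + 2.
Matching the n-coefficient: p = 5p - 8 ⇒ p = 2.
Matching constants: q = -5p + 5q + 2 ⇒ q = 2.
General: h(n) = A·(5)^n + 2 n + 2.
Apply h(0) = 5: A + 2 = 5 ⇒ A = 3.
So h(n) = 3 \cdot 5^{n} + 2 n + 2.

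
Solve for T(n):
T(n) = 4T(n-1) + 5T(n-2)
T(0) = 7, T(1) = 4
Characteristic equation: x² - 4x - 5 = 0, which factors as (x - (5))(x - (-1)) = 0.
Roots r₁ = 5, r₂ = -1 (distinct).
General solution: T(n) = A·(5)^n + B·(-1)^n.
From T(0) = 7: A + B = 7.
From T(1) = 4: 5A - B = 4.
Solving: A = \frac{11}{6}, B = \frac{31}{6}.
So T(n) = \frac{31 \left(-1\right)^{n}}{6} + \frac{11 \cdot 5^{n}}{6}.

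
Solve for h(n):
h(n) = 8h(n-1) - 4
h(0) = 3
First-order linear non-homogeneous.
Homogeneous solution: h_h(n) = A·(8)^n.
Try constant particular solution h_p = K: K = 8K - 4 ⇒ K = \frac{4}{7}.
General: h(n) = A·(8)^n + \frac{4}{7}.
Apply h(0) = 3: A + \frac{4}{7} = 3 ⇒ A = \frac{17}{7}.
So h(n) = \frac{17 \cdot 8^{n}}{7} + \frac{4}{7}.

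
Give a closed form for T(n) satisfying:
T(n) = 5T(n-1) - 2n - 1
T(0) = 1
First-order linear with linear forcing.
Homogeneous solution: T_h(n) = A·(5)^n.
Try particular T_p(n) = pn + q. Substituting:
  pn + q = 5(p(n-1) + q) - 2n - 1.
Matching the n-coefficient: p = 5p - 2 ⇒ p = \frac{1}{2}.
Matching constants: q = -5p + 5q - 1 ⇒ q = \frac{7}{8}.
General: T(n) = A·(5)^n + \frac{n}{2} + \frac{7}{8}.
Apply T(0) = 1: A + \frac{7}{8} = 1 ⇒ A = \frac{1}{8}.
So T(n) = \frac{5^{n}}{8} + \frac{n}{2} + \frac{7}{8}.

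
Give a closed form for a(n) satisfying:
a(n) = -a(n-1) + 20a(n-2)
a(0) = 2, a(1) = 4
Characteristic equation: x² + x - 20 = 0, which factors as (x - (4))(x - (-5)) = 0.
Roots r₁ = 4, r₂ = -5 (distinct).
General solution: a(n) = A·(4)^n + B·(-5)^n.
From a(0) = 2: A + B = 2.
From a(1) = 4: 4A - 5B = 4.
Solving: A = \frac{14}{9}, B = \frac{4}{9}.
So a(n) = \frac{4 \left(-5\right)^{n}}{9} + \frac{14 \cdot 4^{n}}{9}.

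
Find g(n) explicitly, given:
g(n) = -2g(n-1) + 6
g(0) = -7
First-order linear non-homogeneous.
Homogeneous solution: g_h(n) = A·(-2)^n.
Try constant particular solution g_p = K: K = -2K + 6 ⇒ K = 2.
General: g(n) = A·(-2)^n + 2.
Apply g(0) = -7: A + 2 = -7 ⇒ A = -9.
So g(n) = 2 - 9 \left(-2\right)^{n}.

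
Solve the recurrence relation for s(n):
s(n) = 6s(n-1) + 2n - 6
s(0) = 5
First-order linear with linear forcing.
Homogeneous solution: s_h(n) = A·(6)^n.
Try particular s_p(n) = pn + q. Substituting:
  pn + q = 6(p(n-1) + q) + 2n - 6.
Matching the n-coefficient: p = 6p + 2 ⇒ p = - \frac{2}{5}.
Matching constants: q = -6p + 6q - 6 ⇒ q = \frac{18}{25}.
General: s(n) = A·(6)^n - \frac{2 n}{5} + \frac{18}{25}.
Apply s(0) = 5: A + \frac{18}{25} = 5 ⇒ A = \frac{107}{25}.
So s(n) = \frac{107 \cdot 6^{n}}{25} - \frac{2 n}{5} + \frac{18}{25}.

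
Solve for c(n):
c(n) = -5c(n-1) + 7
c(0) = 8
First-order linear non-homogeneous.
Homogeneous solution: c_h(n) = A·(-5)^n.
Try constant particular solution c_p = K: K = -5K + 7 ⇒ K = \frac{7}{6}.
General: c(n) = A·(-5)^n + \frac{7}{6}.
Apply c(0) = 8: A + \frac{7}{6} = 8 ⇒ A = \frac{41}{6}.
So c(n) = \frac{41 \left(-5\right)^{n}}{6} + \frac{7}{6}.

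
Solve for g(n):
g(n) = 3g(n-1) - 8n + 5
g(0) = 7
First-order linear with linear forcing.
Homogeneous solution: g_h(n) = A·(3)^n.
Try particular g_p(n) = pn + q. Substituting:
  pn + q = 3(p(n-1) + q) - 8n + 5.
Matching the n-coefficient: p = 3p - 8 ⇒ p = 4.
Matching constants: q = -3p + 3q + 5 ⇒ q = \frac{7}{2}.
General: g(n) = A·(3)^n + 4 n + \frac{7}{2}.
Apply g(0) = 7: A + \frac{7}{2} = 7 ⇒ A = \frac{7}{2}.
So g(n) = \frac{7 \cdot 3^{n}}{2} + 4 n + \frac{7}{2}.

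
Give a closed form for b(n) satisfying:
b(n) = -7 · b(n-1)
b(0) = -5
Pure geometric recurrence with ratio -7.
By induction b(n) = b(0) · (-7)^n = - 5 \left(-7\right)^{n}.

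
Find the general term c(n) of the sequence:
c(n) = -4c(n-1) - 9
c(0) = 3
First-order linear non-homogeneous.
Homogeneous solution: c_h(n) = A·(-4)^n.
Try constant particular solution c_p = K: K = -4K - 9 ⇒ K = - \frac{9}{5}.
General: c(n) = A·(-4)^n - \frac{9}{5}.
Apply c(0) = 3: A - \frac{9}{5} = 3 ⇒ A = \frac{24}{5}.
So c(n) = \frac{24 \left(-4\right)^{n}}{5} - \frac{9}{5}.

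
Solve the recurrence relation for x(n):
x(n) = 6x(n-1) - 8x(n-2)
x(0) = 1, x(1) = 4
Characteristic equation: x² - 6x + 8 = 0, which factors as (x - (2))(x - (4)) = 0.
Roots r₁ = 2, r₂ = 4 (distinct).
General solution: x(n) = A·(2)^n + B·(4)^n.
From x(0) = 1: A + B = 1.
From x(1) = 4: 2A + 4B = 4.
Solving: A = 0, B = 1.
So x(n) = 4^{n}.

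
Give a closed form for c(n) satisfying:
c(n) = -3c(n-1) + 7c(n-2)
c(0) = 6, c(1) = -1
Characteristic equation: x² + 3x - 7 = 0.
Discriminant Δ = (-3)² + 4·(7) = 37.
Roots r₁,₂ = (-3 ± √37)/2, so r₁ = - \frac{3}{2} + \frac{\sqrt{37}}{2}, r₂ = - \frac{\sqrt{37}}{2} - \frac{3}{2}.
General solution: c(n) = A·r₁^n + B·r₂^n.
From the initial conditions, A + B = 6 and r₁A + r₂B = -1.
Since r₁ - r₂ = √37: A = (-1 - (6)r₂)/√37 = \frac{8 \sqrt{37}}{37} + 3, and B = 6 - A = 3 - \frac{8 \sqrt{37}}{37}.
So c(n) = \left(\frac{8 \sqrt{37}}{37} + 3\right)\left(- \frac{3}{2} + \frac{\sqrt{37}}{2}\right)^n + \left(3 - \frac{8 \sqrt{37}}{37}\right)\left(- \frac{\sqrt{37}}{2} - \frac{3}{2}\right)^n.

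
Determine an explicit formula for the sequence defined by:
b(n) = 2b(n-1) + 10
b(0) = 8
First-order linear non-homogeneous.
Homogeneous solution: b_h(n) = A·(2)^n.
Try constant particular solution b_p = K: K = 2K + 10 ⇒ K = -10.
General: b(n) = A·(2)^n - 10.
Apply b(0) = 8: A - 10 = 8 ⇒ A = 18.
So b(n) = 18 \cdot 2^{n} - 10.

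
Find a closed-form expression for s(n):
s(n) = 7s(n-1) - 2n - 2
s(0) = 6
First-order linear with linear forcing.
Homogeneous solution: s_h(n) = A·(7)^n.
Try particular s_p(n) = pn + q. Substituting:
  pn + q = 7(p(n-1) + q) - 2n - 2.
Matching the n-coefficient: p = 7p - 2 ⇒ p = \frac{1}{3}.
Matching constants: q = -7p + 7q - 2 ⇒ q = \frac{13}{18}.
General: s(n) = A·(7)^n + \frac{n}{3} + \frac{13}{18}.
Apply s(0) = 6: A + \frac{13}{18} = 6 ⇒ A = \frac{95}{18}.
So s(n) = \frac{95 \cdot 7^{n}}{18} + \frac{n}{3} + \frac{13}{18}.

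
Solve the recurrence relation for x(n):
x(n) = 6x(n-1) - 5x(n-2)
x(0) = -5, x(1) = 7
Characteristic equation: x² - 6x + 5 = 0, which factors as (x - (5))(x - (1)) = 0.
Roots r₁ = 5, r₂ = 1 (distinct).
General solution: x(n) = A·(5)^n + B·(1)^n.
From x(0) = -5: A + B = -5.
From x(1) = 7: 5A + B = 7.
Solving: A = 3, B = -8.
So x(n) = 3 \cdot 5^{n} - 8.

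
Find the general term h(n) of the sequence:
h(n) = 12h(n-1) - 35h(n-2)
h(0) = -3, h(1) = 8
Characteristic equation: x² - 12x + 35 = 0, which factors as (x - (7))(x - (5)) = 0.
Roots r₁ = 7, r₂ = 5 (distinct).
General solution: h(n) = A·(7)^n + B·(5)^n.
From h(0) = -3: A + B = -3.
From h(1) = 8: 7A + 5B = 8.
Solving: A = \frac{23}{2}, B = - \frac{29}{2}.
So h(n) = - \frac{29 \cdot 5^{n}}{2} + \frac{23 \cdot 7^{n}}{2}.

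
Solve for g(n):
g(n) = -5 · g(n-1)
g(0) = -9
Pure geometric recurrence with ratio -5.
By induction g(n) = g(0) · (-5)^n = - 9 \left(-5\right)^{n}.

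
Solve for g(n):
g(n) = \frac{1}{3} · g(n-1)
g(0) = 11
Pure geometric recurrence with ratio \frac{1}{3}.
By induction g(n) = g(0) · (\frac{1}{3})^n = 11 \cdot 3^{- n}.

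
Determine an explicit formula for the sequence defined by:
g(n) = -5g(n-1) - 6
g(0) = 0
First-order linear non-homogeneous.
Homogeneous solution: g_h(n) = A·(-5)^n.
Try constant particular solution g_p = K: K = -5K - 6 ⇒ K = -1.
General: g(n) = A·(-5)^n - 1.
Apply g(0) = 0: A - 1 = 0 ⇒ A = 1.
So g(n) = \left(-5\right)^{n} - 1.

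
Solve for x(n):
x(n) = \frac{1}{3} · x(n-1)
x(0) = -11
Pure geometric recurrence with ratio \frac{1}{3}.
By induction x(n) = x(0) · (\frac{1}{3})^n = - 11 \cdot 3^{- n}.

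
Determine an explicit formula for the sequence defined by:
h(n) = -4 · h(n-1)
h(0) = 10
Pure geometric recurrence with ratio -4.
By induction h(n) = h(0) · (-4)^n = 10 \left(-4\right)^{n}.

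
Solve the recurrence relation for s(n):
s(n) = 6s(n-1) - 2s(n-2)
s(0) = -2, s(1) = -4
Characteristic equation: x² - 6x + 2 = 0.
Discriminant Δ = (6)² + 4·(-2) = 28.
Roots r₁,₂ = (6 ± √28)/2, so r₁ = \sqrt{7} + 3, r₂ = 3 - \sqrt{7}.
General solution: s(n) = A·r₁^n + B·r₂^n.
From the initial conditions, A + B = -2 and r₁A + r₂B = -4.
Since r₁ - r₂ = √28: A = (-4 - (-2)r₂)/√28 = -1 + \frac{\sqrt{7}}{7}, and B = -2 - A = -1 - \frac{\sqrt{7}}{7}.
So s(n) = \left(-1 + \frac{\sqrt{7}}{7}\right)\left(\sqrt{7} + 3\right)^n + \left(-1 - \frac{\sqrt{7}}{7}\right)\left(3 - \sqrt{7}\right)^n.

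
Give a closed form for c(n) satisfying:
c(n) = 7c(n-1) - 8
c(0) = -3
First-order linear non-homogeneous.
Homogeneous solution: c_h(n) = A·(7)^n.
Try constant particular solution c_p = K: K = 7K - 8 ⇒ K = \frac{4}{3}.
General: c(n) = A·(7)^n + \frac{4}{3}.
Apply c(0) = -3: A + \frac{4}{3} = -3 ⇒ A = - \frac{13}{3}.
So c(n) = \frac{4}{3} - \frac{13 \cdot 7^{n}}{3}.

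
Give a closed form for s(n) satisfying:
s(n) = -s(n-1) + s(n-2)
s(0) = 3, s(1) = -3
Characteristic equation: x² + x - 1 = 0.
Discriminant Δ = (-1)² + 4·(1) = 5.
Roots r₁,₂ = (-1 ± √5)/2, so r₁ = - \frac{1}{2} + \frac{\sqrt{5}}{2}, r₂ = - \frac{\sqrt{5}}{2} - \frac{1}{2}.
General solution: s(n) = A·r₁^n + B·r₂^n.
From the initial conditions, A + B = 3 and r₁A + r₂B = -3.
Since r₁ - r₂ = √5: A = (-3 - (3)r₂)/√5 = \frac{3}{2} - \frac{3 \sqrt{5}}{10}, and B = 3 - A = \frac{3 \sqrt{5}}{10} + \frac{3}{2}.
So s(n) = \left(\frac{3}{2} - \frac{3 \sqrt{5}}{10}\right)\left(- \frac{1}{2} + \frac{\sqrt{5}}{2}\right)^n + \left(\frac{3 \sqrt{5}}{10} + \frac{3}{2}\right)\left(- \frac{\sqrt{5}}{2} - \frac{1}{2}\right)^n.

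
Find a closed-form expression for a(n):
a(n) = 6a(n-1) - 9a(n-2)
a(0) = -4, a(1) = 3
Characteristic equation: x² - 6x + 9 = 0, which is (x - (3))².
Repeated root r = 3.
General solution: a(n) = (A + Bn)·(3)^n.
From a(0) = -4: A = -4.
From a(1) = 3: (A + B)·(3) = 3 ⇒ B = 5.
So a(n) = \left(5 n - 4\right) \cdot (3)^n.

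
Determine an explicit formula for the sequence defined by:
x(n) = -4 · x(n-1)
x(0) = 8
Pure geometric recurrence with ratio -4.
By induction x(n) = x(0) · (-4)^n = 8 \left(-4\right)^{n}.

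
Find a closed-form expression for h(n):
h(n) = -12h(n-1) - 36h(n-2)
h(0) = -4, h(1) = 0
Characteristic equation: x² + 12x + 36 = 0, which is (x - (-6))².
Repeated root r = -6.
General solution: h(n) = (A + Bn)·(-6)^n.
From h(0) = -4: A = -4.
From h(1) = 0: (A + B)·(-6) = 0 ⇒ B = 4.
So h(n) = \left(4 n - 4\right) \cdot (-6)^n.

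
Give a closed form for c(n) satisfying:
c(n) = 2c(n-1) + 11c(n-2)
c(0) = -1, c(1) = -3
Characteristic equation: x² - 2x - 11 = 0.
Discriminant Δ = (2)² + 4·(11) = 48.
Roots r₁,₂ = (2 ± √48)/2, so r₁ = 1 + 2 \sqrt{3}, r₂ = 1 - 2 \sqrt{3}.
General solution: c(n) = A·r₁^n + B·r₂^n.
From the initial conditions, A + B = -1 and r₁A + r₂B = -3.
Since r₁ - r₂ = √48: A = (-3 - (-1)r₂)/√48 = - \frac{1}{2} - \frac{\sqrt{3}}{6}, and B = -1 - A = - \frac{1}{2} + \frac{\sqrt{3}}{6}.
So c(n) = \left(- \frac{1}{2} - \frac{\sqrt{3}}{6}\right)\left(1 + 2 \sqrt{3}\right)^n + \left(- \frac{1}{2} + \frac{\sqrt{3}}{6}\right)\left(1 - 2 \sqrt{3}\right)^n.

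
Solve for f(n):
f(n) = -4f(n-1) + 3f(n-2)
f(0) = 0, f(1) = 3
Characteristic equation: x² + 4x - 3 = 0.
Discriminant Δ = (-4)² + 4·(3) = 28.
Roots r₁,₂ = (-4 ± √28)/2, so r₁ = -2 + \sqrt{7}, r₂ = - \sqrt{7} - 2.
General solution: f(n) = A·r₁^n + B·r₂^n.
From the initial conditions, A + B = 0 and r₁A + r₂B = 3.
Since r₁ - r₂ = √28: A = (3 - (0)r₂)/√28 = \frac{3 \sqrt{7}}{14}, and B = 0 - A = - \frac{3 \sqrt{7}}{14}.
So f(n) = \left(\frac{3 \sqrt{7}}{14}\right)\left(-2 + \sqrt{7}\right)^n + \left(- \frac{3 \sqrt{7}}{14}\right)\left(- \sqrt{7} - 2\right)^n.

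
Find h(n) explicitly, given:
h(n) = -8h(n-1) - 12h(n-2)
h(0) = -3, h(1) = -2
Characteristic equation: x² + 8x + 12 = 0, which factors as (x - (-2))(x - (-6)) = 0.
Roots r₁ = -2, r₂ = -6 (distinct).
General solution: h(n) = A·(-2)^n + B·(-6)^n.
From h(0) = -3: A + B = -3.
From h(1) = -2: -2A - 6B = -2.
Solving: A = -5, B = 2.
So h(n) = - 5 \left(-2\right)^{n} + 2 \left(-6\right)^{n}.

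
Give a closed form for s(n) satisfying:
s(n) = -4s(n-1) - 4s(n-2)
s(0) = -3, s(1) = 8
Characteristic equation: x² + 4x + 4 = 0, which is (x - (-2))².
Repeated root r = -2.
General solution: s(n) = (A + Bn)·(-2)^n.
From s(0) = -3: A = -3.
From s(1) = 8: (A + B)·(-2) = 8 ⇒ B = -1.
So s(n) = \left(- n - 3\right) \cdot (-2)^n.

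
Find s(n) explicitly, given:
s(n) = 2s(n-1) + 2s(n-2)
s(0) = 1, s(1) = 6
Characteristic equation: x² - 2x - 2 = 0.
Discriminant Δ = (2)² + 4·(2) = 12.
Roots r₁,₂ = (2 ± √12)/2, so r₁ = 1 + \sqrt{3}, r₂ = 1 - \sqrt{3}.
General solution: s(n) = A·r₁^n + B·r₂^n.
From the initial conditions, A + B = 1 and r₁A + r₂B = 6.
Since r₁ - r₂ = √12: A = (6 - (1)r₂)/√12 = \frac{1}{2} + \frac{5 \sqrt{3}}{6}, and B = 1 - A = \frac{1}{2} - \frac{5 \sqrt{3}}{6}.
So s(n) = \left(\frac{1}{2} + \frac{5 \sqrt{3}}{6}\right)\left(1 + \sqrt{3}\right)^n + \left(\frac{1}{2} - \frac{5 \sqrt{3}}{6}\right)\left(1 - \sqrt{3}\right)^n.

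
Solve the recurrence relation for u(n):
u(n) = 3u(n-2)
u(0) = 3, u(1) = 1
Characteristic equation: x² - 3 = 0.
Discriminant Δ = (0)² + 4·(3) = 12.
Roots r₁,₂ = (0 ± √12)/2, so r₁ = \sqrt{3}, r₂ = - \sqrt{3}.
General solution: u(n) = A·r₁^n + B·r₂^n.
From the initial conditions, A + B = 3 and r₁A + r₂B = 1.
Since r₁ - r₂ = √12: A = (1 - (3)r₂)/√12 = \frac{\sqrt{3}}{6} + \frac{3}{2}, and B = 3 - A = \frac{3}{2} - \frac{\sqrt{3}}{6}.
So u(n) = \left(\frac{\sqrt{3}}{6} + \frac{3}{2}\right)\left(\sqrt{3}\right)^n + \left(\frac{3}{2} - \frac{\sqrt{3}}{6}\right)\left(- \sqrt{3}\right)^n.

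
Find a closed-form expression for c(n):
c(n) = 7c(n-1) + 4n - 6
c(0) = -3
First-order linear with linear forcing.
Homogeneous solution: c_h(n) = A·(7)^n.
Try particular c_p(n) = pn + q. Substituting:
  pn + q = 7(p(n-1) + q) + 4n - 6.
Matching the n-coefficient: p = 7p + 4 ⇒ p = - \frac{2}{3}.
Matching constants: q = -7p + 7q - 6 ⇒ q = \frac{2}{9}.
General: c(n) = A·(7)^n - \frac{2 n}{3} + \frac{2}{9}.
Apply c(0) = -3: A + \frac{2}{9} = -3 ⇒ A = - \frac{29}{9}.
So c(n) = - \frac{29 \cdot 7^{n}}{9} - \frac{2 n}{3} + \frac{2}{9}.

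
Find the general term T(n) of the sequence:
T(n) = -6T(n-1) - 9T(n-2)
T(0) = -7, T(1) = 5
Characteristic equation: x² + 6x + 9 = 0, which is (x - (-3))².
Repeated root r = -3.
General solution: T(n) = (A + Bn)·(-3)^n.
From T(0) = -7: A = -7.
From T(1) = 5: (A + B)·(-3) = 5 ⇒ B = \frac{16}{3}.
So T(n) = \left(\frac{16 n}{3} - 7\right) \cdot (-3)^n.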